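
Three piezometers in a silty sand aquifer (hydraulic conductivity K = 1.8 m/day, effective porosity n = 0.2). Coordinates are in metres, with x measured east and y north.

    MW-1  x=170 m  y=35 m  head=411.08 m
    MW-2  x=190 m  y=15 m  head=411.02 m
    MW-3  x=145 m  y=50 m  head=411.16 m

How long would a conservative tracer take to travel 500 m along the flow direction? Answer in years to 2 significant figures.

With h = a·x + b·y + c and MW-1 as origin, the differences give:
  20·a + (-20)·b = -0.06
  (-25)·a + 15·b = +0.08
Eliminate b (×15 and ×(-20), subtract): -200·a = 0.700 → a = ∂h/∂x = -0.003500
Back-substitute: b = ∂h/∂y = -0.0005000.
|∇h| = √(-0.003500² + -0.0005000²) = 0.003536
Seepage velocity v = K·i/n = 1.8 × 0.003536 / 0.2 = 0.03182 m/day.
t = 500 / 0.03182 = 1.571e+04 days = 43 years.

43 years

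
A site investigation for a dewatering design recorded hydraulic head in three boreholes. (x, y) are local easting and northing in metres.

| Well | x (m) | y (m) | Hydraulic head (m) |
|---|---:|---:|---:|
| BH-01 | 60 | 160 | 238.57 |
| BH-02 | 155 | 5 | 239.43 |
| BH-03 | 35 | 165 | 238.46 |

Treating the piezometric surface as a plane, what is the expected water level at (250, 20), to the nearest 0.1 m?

With h = a·x + b·y + c and BH-01 as origin, the differences give:
  95·a + (-155)·b = +0.86
  (-25)·a + 5·b = -0.11
Eliminate b (×5 and ×(-155), subtract): -3400·a = -12.750 → a = ∂h/∂x = +0.003750
Back-substitute: b = ∂h/∂y = -0.003250.
h(250, 20) = 238.57 + (+0.003750)·(190) + (-0.003250)·(-140) = 238.57 +0.712 +0.455 = 239.737 m.

239.7 m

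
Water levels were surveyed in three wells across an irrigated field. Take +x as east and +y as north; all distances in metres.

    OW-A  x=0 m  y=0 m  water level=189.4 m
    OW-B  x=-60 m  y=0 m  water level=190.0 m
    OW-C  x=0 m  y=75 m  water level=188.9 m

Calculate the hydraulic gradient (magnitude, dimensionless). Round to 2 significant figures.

0.012

∂h/∂x = (190.0 − 189.4) / (-60 − 0) = -0.010000
∂h/∂y = (188.9 − 189.4) / (75 − 0) = -0.006667
|∇h| = √(-0.010000² + -0.006667²) = 0.01202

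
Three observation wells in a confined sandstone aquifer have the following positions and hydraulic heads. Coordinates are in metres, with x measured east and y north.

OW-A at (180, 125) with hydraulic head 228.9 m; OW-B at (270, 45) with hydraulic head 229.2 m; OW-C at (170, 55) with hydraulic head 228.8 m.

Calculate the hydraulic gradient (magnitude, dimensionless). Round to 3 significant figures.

0.00417

Taking OW-A as reference: OW-B−OW-A = (90, -80, +0.3); OW-C−OW-A = (-10, -70, -0.1).
Determinant of the coordinate differences = 90·(-70) − (-10)·(-80) = -7100.
∂h/∂x = [(+0.3)·(-70) − (-0.1)·(-80)] / -7100 = +0.004085
∂h/∂y = [90·(-0.1) − (-10)·(+0.3)] / -7100 = +0.0008451
|∇h| = √(0.004085² + 0.0008451²) = 0.004172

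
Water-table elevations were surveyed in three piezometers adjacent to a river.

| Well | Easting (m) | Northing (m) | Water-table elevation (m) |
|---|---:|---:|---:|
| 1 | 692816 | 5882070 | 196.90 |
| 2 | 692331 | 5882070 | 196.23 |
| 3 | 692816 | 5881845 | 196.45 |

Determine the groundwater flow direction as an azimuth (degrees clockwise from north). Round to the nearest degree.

∂h/∂x = (196.23 − 196.90) / (692331 − 692816) = +0.001381
∂h/∂y = (196.45 − 196.90) / (5881845 − 5882070) = +0.002000
Flow direction (−∇h) has components (-0.001381 E, -0.002000 N).
Azimuth = atan2(E, N) = atan2(-0.001381, -0.002000) = 214.6° ≈ 215°.

215°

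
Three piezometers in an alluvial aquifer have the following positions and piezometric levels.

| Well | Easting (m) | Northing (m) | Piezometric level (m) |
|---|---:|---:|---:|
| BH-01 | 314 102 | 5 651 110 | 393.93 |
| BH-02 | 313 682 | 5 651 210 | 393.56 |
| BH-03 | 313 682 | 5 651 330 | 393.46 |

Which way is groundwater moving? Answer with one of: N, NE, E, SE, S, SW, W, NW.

NW

Taking BH-01 as reference: BH-02−BH-01 = (-420, 100, -0.37); BH-03−BH-01 = (-420, 220, -0.47).
Solve a·Δx + b·Δy = Δh: det = (-420)·220 − (-420)·100 = -50400.
∂h/∂x = [(-0.37)·220 − (-0.47)·100] / -50400 = +0.0006825
∂h/∂y = [(-420)·(-0.47) − (-420)·(-0.37)] / -50400 = -0.0008333
Flow = −∇h = (-0.0006825 east, +0.0008333 north), which points northwest.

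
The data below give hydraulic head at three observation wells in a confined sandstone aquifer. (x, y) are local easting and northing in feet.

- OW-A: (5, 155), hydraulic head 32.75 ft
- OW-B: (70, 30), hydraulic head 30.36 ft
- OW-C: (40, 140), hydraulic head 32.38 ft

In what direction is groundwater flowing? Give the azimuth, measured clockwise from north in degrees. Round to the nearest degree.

170°

Taking OW-A as reference: OW-B−OW-A = (65, -125, -2.39); OW-C−OW-A = (35, -15, -0.37).
Solve a·Δx + b·Δy = Δh: det = 65·(-15) − 35·(-125) = 3400.
∂h/∂x = [(-2.39)·(-15) − (-0.37)·(-125)] / 3400 = -0.003059
∂h/∂y = [65·(-0.37) − 35·(-2.39)] / 3400 = +0.01753
Flow direction (−∇h) has components (+0.003059 E, -0.01753 N).
Azimuth = atan2(E, N) = atan2(+0.003059, -0.01753) = 170.1° ≈ 170°.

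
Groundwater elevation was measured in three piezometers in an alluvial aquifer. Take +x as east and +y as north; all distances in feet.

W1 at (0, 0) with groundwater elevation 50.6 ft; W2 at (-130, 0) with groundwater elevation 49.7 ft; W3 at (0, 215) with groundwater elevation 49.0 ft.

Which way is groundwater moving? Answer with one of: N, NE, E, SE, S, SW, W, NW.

NW

∂h/∂x = (49.7 − 50.6) / (-130 − 0) = +0.006923
∂h/∂y = (49.0 − 50.6) / (215 − 0) = -0.007442
Flow = −∇h = (-0.006923 east, +0.007442 north), which points northwest.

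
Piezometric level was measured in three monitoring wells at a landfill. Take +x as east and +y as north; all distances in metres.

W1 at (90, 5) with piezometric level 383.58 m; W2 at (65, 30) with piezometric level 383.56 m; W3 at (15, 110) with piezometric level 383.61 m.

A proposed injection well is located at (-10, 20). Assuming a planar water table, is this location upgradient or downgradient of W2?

Taking W1 as reference: W2−W1 = (-25, 25, -0.02); W3−W1 = (-75, 105, +0.03).
Solve a·Δx + b·Δy = Δh: det = (-25)·105 − (-75)·25 = -750.
∂h/∂x = [(-0.02)·105 − (+0.03)·25] / -750 = +0.003800
∂h/∂y = [(-25)·(+0.03) − (-75)·(-0.02)] / -750 = +0.003000
Head at (-10, 20) = 383.58 + (+0.003800)·(-100) + (+0.003000)·(15) = 383.25 m.
That is lower than the 383.56 m at W2, so the point is downgradient.

downgradient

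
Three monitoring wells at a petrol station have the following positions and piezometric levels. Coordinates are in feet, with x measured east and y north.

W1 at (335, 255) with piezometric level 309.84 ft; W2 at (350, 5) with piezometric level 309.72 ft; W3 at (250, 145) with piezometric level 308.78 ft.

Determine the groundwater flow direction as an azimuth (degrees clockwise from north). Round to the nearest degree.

264°

Three-point gradient (reference W1): Δ to W2 = (15, -250, -0.12), Δ to W3 = (-85, -110, -1.06).
∂h/∂x = +0.01100, ∂h/∂y = +0.001140 (det = -22900).
Flow direction (−∇h) has components (-0.01100 E, -0.001140 N).
Azimuth = atan2(E, N) = atan2(-0.01100, -0.001140) = 264.1° ≈ 264°.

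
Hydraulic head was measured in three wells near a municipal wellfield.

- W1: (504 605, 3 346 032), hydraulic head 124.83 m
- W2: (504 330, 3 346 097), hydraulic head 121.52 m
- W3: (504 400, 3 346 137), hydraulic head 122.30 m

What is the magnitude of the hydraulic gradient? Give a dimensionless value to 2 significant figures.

0.012

With h = a·x + b·y + c and W1 as origin, the differences give:
  (-275)·a + 65·b = -3.31
  (-205)·a + 105·b = -2.53
Eliminate b (×105 and ×65, subtract): -15550·a = -183.100 → a = ∂h/∂x = +0.01177
Back-substitute: b = ∂h/∂y = -0.001106.
|∇h| = √(0.01177² + -0.001106²) = 0.01182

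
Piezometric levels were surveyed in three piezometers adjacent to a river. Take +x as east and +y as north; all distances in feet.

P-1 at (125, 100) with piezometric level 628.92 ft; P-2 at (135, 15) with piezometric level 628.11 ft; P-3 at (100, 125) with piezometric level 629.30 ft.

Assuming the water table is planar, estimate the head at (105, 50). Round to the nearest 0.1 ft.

Differences from P-1: to P-2 (Δx, Δy, Δh) = (10, -85, -0.81); to P-3 = (-25, 25, +0.38).
Solve a·Δx + b·Δy = Δh: det = 10·25 − (-25)·(-85) = -1875.
∂h/∂x = [(-0.81)·25 − (+0.38)·(-85)] / -1875 = -0.006427
∂h/∂y = [10·(+0.38) − (-25)·(-0.81)] / -1875 = +0.008773
h(105, 50) = 628.92 + (-0.006427)·(-20) + (+0.008773)·(-50) = 628.92 +0.129 -0.439 = 628.610 ft.

628.6 ft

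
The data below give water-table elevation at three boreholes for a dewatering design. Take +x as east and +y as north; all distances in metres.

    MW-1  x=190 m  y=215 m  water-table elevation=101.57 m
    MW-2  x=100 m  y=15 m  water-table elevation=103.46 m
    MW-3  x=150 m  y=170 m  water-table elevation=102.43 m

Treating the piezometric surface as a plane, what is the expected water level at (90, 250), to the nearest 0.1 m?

With h = a·x + b·y + c and MW-1 as origin, the differences give:
  (-90)·a + (-200)·b = +1.89
  (-40)·a + (-45)·b = +0.86
Eliminate b (×(-45) and ×(-200), subtract): -3950·a = 86.950 → a = ∂h/∂x = -0.02201
Back-substitute: b = ∂h/∂y = +0.0004557.
h(90, 250) = 101.57 + (-0.02201)·(-100) + (+0.0004557)·(35) = 101.57 +2.201 +0.016 = 103.787 m.

103.8 m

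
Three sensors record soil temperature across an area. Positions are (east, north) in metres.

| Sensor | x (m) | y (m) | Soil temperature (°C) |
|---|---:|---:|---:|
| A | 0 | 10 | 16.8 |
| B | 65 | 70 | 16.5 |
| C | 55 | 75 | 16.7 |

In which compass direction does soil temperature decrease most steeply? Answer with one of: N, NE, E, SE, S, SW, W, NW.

Differences from A: to B (Δx, Δy, Δh) = (65, 60, -0.3); to C = (55, 65, -0.1).
Determinant of the coordinate differences = 65·65 − 55·60 = 925.
∂T/∂x = [(-0.3)·65 − (-0.1)·60] / 925 = -0.01459
∂T/∂y = [65·(-0.1) − 55·(-0.3)] / 925 = +0.01081
Steepest decrease is along −∇f = (+0.01459 E, -0.01081 N) → southeast.

SE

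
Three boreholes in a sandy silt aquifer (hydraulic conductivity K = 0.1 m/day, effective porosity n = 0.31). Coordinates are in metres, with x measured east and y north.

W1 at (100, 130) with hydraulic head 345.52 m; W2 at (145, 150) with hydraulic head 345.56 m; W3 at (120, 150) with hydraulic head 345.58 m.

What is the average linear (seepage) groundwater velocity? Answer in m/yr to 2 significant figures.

Taking W1 as reference: W2−W1 = (45, 20, +0.04); W3−W1 = (20, 20, +0.06).
Solve a·Δx + b·Δy = Δh: det = 45·20 − 20·20 = 500.
∂h/∂x = [(+0.04)·20 − (+0.06)·20] / 500 = -0.0008000
∂h/∂y = [45·(+0.06) − 20·(+0.04)] / 500 = +0.003800
|∇h| = √(-0.0008000² + 0.003800²) = 0.003883
Seepage velocity v = K·i/n = 0.1 × 0.003883 / 0.31 = 0.001253 m/day = 0.4577 m/yr.

0.46 m/yr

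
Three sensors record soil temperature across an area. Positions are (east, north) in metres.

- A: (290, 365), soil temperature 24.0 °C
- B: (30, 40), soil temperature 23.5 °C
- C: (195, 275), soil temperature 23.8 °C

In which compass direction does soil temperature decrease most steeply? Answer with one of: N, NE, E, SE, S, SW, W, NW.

W

Differences from A: to B (Δx, Δy, Δh) = (-260, -325, -0.5); to C = (-95, -90, -0.2).
Solve a·Δx + b·Δy = ΔT: det = (-260)·(-90) − (-95)·(-325) = -7475.
∂T/∂x = [(-0.5)·(-90) − (-0.2)·(-325)] / -7475 = +0.002676
∂T/∂y = [(-260)·(-0.2) − (-95)·(-0.5)] / -7475 = -0.0006020
Steepest decrease is along −∇f = (-0.002676 E, +0.0006020 N) → west.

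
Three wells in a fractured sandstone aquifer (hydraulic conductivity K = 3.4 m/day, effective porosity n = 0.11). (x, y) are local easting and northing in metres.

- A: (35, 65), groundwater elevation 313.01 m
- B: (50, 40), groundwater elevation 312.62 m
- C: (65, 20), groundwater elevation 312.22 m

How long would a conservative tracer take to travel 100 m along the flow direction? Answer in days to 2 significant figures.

With h = a·x + b·y + c and A as origin, the differences give:
  15·a + (-25)·b = -0.39
  30·a + (-45)·b = -0.79
Eliminate b (×(-45) and ×(-25), subtract): 75·a = -2.200 → a = ∂h/∂x = -0.02933
Back-substitute: b = ∂h/∂y = -0.002000.
|∇h| = √(-0.02933² + -0.002000²) = 0.0294
Seepage velocity v = K·i/n = 3.4 × 0.0294 / 0.11 = 0.9087 m/day.
t = 100 / 0.9087 = 110 days.

110 days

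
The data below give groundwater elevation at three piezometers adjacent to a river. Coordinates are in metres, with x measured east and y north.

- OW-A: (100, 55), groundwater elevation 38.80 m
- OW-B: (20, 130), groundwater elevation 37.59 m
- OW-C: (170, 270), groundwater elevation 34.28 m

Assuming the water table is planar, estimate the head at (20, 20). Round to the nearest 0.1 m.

39.8 m

Differences from OW-A: to OW-B (Δx, Δy, Δh) = (-80, 75, -1.21); to OW-C = (70, 215, -4.52).
Solve a·Δx + b·Δy = Δh: det = (-80)·215 − 70·75 = -22450.
∂h/∂x = [(-1.21)·215 − (-4.52)·75] / -22450 = -0.003512
∂h/∂y = [(-80)·(-4.52) − 70·(-1.21)] / -22450 = -0.01988
h(20, 20) = 38.80 + (-0.003512)·(-80) + (-0.01988)·(-35) = 38.80 +0.281 +0.696 = 39.777 m.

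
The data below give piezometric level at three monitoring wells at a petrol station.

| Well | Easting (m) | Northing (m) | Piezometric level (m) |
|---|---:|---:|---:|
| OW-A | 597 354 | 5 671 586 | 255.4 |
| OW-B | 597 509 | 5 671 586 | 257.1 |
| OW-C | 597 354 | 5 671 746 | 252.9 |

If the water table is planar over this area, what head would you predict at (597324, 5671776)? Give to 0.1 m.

∂h/∂x = (257.1 − 255.4) / (597509 − 597354) = +0.01097
∂h/∂y = (252.9 − 255.4) / (5671746 − 5671586) = -0.01562
h(597324, 5671776) = 255.4 + (+0.01097)·(-30) + (-0.01562)·(190) = 255.4 -0.329 -2.969 = 252.102 m.

252.1 m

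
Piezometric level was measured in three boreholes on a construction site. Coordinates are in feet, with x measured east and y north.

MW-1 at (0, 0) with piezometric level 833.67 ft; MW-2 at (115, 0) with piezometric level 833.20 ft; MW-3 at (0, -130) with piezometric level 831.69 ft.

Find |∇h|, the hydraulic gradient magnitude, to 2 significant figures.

0.016

∂h/∂x = (833.20 − 833.67) / (115 − 0) = -0.004087
∂h/∂y = (831.69 − 833.67) / (-130 − 0) = +0.01523
|∇h| = √(-0.004087² + 0.01523²) = 0.01577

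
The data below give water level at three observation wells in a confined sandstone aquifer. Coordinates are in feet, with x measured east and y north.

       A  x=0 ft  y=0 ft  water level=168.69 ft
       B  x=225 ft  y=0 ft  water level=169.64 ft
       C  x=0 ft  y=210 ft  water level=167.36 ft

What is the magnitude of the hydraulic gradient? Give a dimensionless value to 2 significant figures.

0.0076

∂h/∂x = (169.64 − 168.69) / (225 − 0) = +0.004222
∂h/∂y = (167.36 − 168.69) / (210 − 0) = -0.006333
|∇h| = √(0.004222² + -0.006333²) = 0.007611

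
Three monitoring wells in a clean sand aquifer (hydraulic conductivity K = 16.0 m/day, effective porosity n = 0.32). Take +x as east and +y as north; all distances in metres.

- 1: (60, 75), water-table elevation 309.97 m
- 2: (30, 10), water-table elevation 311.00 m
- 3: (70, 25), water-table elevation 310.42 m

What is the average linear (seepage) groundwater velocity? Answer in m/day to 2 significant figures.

Differences from 1: to 2 (Δx, Δy, Δh) = (-30, -65, +1.03); to 3 = (10, -50, +0.45).
Solve a·Δx + b·Δy = Δh: det = (-30)·(-50) − 10·(-65) = 2150.
∂h/∂x = [(+1.03)·(-50) − (+0.45)·(-65)] / 2150 = -0.01035
∂h/∂y = [(-30)·(+0.45) − 10·(+1.03)] / 2150 = -0.01107
|∇h| = √(-0.01035² + -0.01107²) = 0.01515
Seepage velocity v = K·i/n = 16.0 × 0.01515 / 0.32 = 0.7575 m/day.

0.76 m/day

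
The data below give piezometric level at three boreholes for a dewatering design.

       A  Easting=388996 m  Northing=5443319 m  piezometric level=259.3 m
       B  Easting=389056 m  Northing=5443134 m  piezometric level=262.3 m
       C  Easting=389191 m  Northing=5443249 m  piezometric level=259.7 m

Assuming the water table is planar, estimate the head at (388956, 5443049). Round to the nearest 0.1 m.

264.2 m

Taking A as reference: B−A = (60, -185, +3.0); C−A = (195, -70, +0.4).
Solve a·Δx + b·Δy = Δh: det = 60·(-70) − 195·(-185) = 31875.
∂h/∂x = [(+3.0)·(-70) − (+0.4)·(-185)] / 31875 = -0.004267
∂h/∂y = [60·(+0.4) − 195·(+3.0)] / 31875 = -0.01760
h(388956, 5443049) = 259.3 + (-0.004267)·(-40) + (-0.01760)·(-270) = 259.3 +0.171 +4.752 = 264.223 m.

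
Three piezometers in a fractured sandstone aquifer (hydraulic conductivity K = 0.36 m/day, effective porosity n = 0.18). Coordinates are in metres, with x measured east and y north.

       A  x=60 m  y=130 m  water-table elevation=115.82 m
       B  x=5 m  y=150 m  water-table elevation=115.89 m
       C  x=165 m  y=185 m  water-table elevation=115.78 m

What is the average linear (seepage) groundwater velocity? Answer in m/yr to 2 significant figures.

0.99 m/yr

With h = a·x + b·y + c and A as origin, the differences give:
  (-55)·a + 20·b = +0.07
  105·a + 55·b = -0.04
Eliminate b (×55 and ×20, subtract): -5125·a = 4.650 → a = ∂h/∂x = -0.0009073
Back-substitute: b = ∂h/∂y = +0.001005.
|∇h| = √(-0.0009073² + 0.001005²) = 0.001354
Seepage velocity v = K·i/n = 0.36 × 0.001354 / 0.18 = 0.002708 m/day = 0.9891 m/yr.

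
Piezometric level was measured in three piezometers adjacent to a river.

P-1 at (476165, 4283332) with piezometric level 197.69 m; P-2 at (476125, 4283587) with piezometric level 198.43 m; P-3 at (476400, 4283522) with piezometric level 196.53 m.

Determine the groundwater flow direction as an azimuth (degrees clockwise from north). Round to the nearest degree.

106°

Differences from P-1: to P-2 (Δx, Δy, Δh) = (-40, 255, +0.74); to P-3 = (235, 190, -1.16).
Solve a·Δx + b·Δy = Δh: det = (-40)·190 − 235·255 = -67525.
∂h/∂x = [(+0.74)·190 − (-1.16)·255] / -67525 = -0.006463
∂h/∂y = [(-40)·(-1.16) − 235·(+0.74)] / -67525 = +0.001888
Flow direction (−∇h) has components (+0.006463 E, -0.001888 N).
Azimuth = atan2(E, N) = atan2(+0.006463, -0.001888) = 106.3° ≈ 106°.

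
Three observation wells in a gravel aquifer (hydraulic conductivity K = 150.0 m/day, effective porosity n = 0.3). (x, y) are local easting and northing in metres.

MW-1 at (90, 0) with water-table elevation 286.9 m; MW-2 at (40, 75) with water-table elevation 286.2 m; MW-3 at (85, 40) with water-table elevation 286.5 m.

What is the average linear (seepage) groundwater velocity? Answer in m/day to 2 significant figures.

With h = a·x + b·y + c and MW-1 as origin, the differences give:
  (-50)·a + 75·b = -0.7
  (-5)·a + 40·b = -0.4
Eliminate b (×40 and ×75, subtract): -1625·a = 2.00 → a = ∂h/∂x = -0.001231
Back-substitute: b = ∂h/∂y = -0.01015.
|∇h| = √(-0.001231² + -0.01015²) = 0.01022
Seepage velocity v = K·i/n = 150.0 × 0.01022 / 0.3 = 5.11 m/day.

5.1 m/day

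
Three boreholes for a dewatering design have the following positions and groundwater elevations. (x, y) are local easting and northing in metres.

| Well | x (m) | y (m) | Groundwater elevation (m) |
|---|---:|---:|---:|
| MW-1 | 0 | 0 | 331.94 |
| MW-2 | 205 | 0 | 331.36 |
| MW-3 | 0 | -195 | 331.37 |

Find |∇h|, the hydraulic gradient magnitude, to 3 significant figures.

0.00407

∂h/∂x = (331.36 − 331.94) / (205 − 0) = -0.002829
∂h/∂y = (331.37 − 331.94) / (-195 − 0) = +0.002923
|∇h| = √(-0.002829² + 0.002923²) = 0.004068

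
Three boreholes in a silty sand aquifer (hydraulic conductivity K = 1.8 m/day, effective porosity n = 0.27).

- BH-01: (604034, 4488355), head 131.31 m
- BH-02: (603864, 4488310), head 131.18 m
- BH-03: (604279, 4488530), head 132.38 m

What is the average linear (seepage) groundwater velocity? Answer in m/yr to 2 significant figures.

Taking BH-01 as reference: BH-02−BH-01 = (-170, -45, -0.13); BH-03−BH-01 = (245, 175, +1.07).
Solve a·Δx + b·Δy = Δh: det = (-170)·175 − 245·(-45) = -18725.
∂h/∂x = [(-0.13)·175 − (+1.07)·(-45)] / -18725 = -0.001356
∂h/∂y = [(-170)·(+1.07) − 245·(-0.13)] / -18725 = +0.008013
|∇h| = √(-0.001356² + 0.008013²) = 0.008127
Seepage velocity v = K·i/n = 1.8 × 0.008127 / 0.27 = 0.05418 m/day = 19.79 m/yr.

20 m/yr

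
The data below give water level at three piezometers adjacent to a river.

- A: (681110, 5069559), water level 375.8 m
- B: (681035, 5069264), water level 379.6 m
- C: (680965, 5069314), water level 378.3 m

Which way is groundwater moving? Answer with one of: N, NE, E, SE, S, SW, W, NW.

NW

Taking A as reference: B−A = (-75, -295, +3.8); C−A = (-145, -245, +2.5).
Solve a·Δx + b·Δy = Δh: det = (-75)·(-245) − (-145)·(-295) = -24400.
∂h/∂x = [(+3.8)·(-245) − (+2.5)·(-295)] / -24400 = +0.007930
∂h/∂y = [(-75)·(+2.5) − (-145)·(+3.8)] / -24400 = -0.01490
Flow = −∇h = (-0.007930 east, +0.01490 north), which points northwest.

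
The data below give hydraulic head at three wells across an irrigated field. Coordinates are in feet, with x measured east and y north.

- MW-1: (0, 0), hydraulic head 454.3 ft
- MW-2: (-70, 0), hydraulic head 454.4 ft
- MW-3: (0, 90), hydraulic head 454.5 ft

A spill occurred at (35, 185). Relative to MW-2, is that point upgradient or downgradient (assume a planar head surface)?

∂h/∂x = (454.4 − 454.3) / (-70 − 0) = -0.001429
∂h/∂y = (454.5 − 454.3) / (90 − 0) = +0.002222
Head at (35, 185) = 454.3 + (-0.001429)·(35) + (+0.002222)·(185) = 454.66 ft.
That is higher than the 454.4 ft at MW-2, so the point is upgradient.

upgradient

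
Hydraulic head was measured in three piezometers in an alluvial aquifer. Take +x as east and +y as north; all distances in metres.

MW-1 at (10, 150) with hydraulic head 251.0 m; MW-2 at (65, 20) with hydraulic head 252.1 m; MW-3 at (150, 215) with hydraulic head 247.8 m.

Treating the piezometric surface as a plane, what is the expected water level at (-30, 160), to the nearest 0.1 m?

Taking MW-1 as reference: MW-2−MW-1 = (55, -130, +1.1); MW-3−MW-1 = (140, 65, -3.2).
Solve a·Δx + b·Δy = Δh: det = 55·65 − 140·(-130) = 21775.
∂h/∂x = [(+1.1)·65 − (-3.2)·(-130)] / 21775 = -0.01582
∂h/∂y = [55·(-3.2) − 140·(+1.1)] / 21775 = -0.01515
h(-30, 160) = 251.0 + (-0.01582)·(-40) + (-0.01515)·(10) = 251.0 +0.633 -0.152 = 251.481 m.

251.5 m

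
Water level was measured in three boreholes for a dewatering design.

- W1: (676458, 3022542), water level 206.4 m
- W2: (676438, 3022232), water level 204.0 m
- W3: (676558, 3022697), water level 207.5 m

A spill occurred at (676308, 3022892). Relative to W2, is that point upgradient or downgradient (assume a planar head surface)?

With h = a·x + b·y + c and W1 as origin, the differences give:
  (-20)·a + (-310)·b = -2.4
  100·a + 155·b = +1.1
Eliminate b (×155 and ×(-310), subtract): 27900·a = -31.00 → a = ∂h/∂x = -0.001111
Back-substitute: b = ∂h/∂y = +0.007814.
Head at (676308, 3022892) = 206.4 + (-0.001111)·(-150) + (+0.007814)·(350) = 209.30 m.
That is higher than the 204.0 m at W2, so the point is upgradient.

upgradient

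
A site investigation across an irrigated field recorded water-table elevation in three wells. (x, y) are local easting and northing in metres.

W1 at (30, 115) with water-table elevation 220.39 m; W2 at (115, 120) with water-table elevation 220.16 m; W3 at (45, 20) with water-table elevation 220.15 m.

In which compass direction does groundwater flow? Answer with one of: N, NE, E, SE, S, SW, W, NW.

SE

Three-point gradient (reference W1): Δ to W2 = (85, 5, -0.23), Δ to W3 = (15, -95, -0.24).
∂h/∂x = -0.002828, ∂h/∂y = +0.002080 (det = -8150).
Flow = −∇h = (+0.002828 east, -0.002080 north), which points southeast.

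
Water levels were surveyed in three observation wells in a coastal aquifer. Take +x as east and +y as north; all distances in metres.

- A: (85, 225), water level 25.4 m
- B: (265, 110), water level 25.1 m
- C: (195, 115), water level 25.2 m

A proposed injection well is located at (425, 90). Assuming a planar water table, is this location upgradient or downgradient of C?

downgradient

Taking A as reference: B−A = (180, -115, -0.3); C−A = (110, -110, -0.2).
Solve a·Δx + b·Δy = Δh: det = 180·(-110) − 110·(-115) = -7150.
∂h/∂x = [(-0.3)·(-110) − (-0.2)·(-115)] / -7150 = -0.001399
∂h/∂y = [180·(-0.2) − 110·(-0.3)] / -7150 = +0.0004196
Head at (425, 90) = 25.4 + (-0.001399)·(340) + (+0.0004196)·(-135) = 24.87 m.
That is lower than the 25.2 m at C, so the point is downgradient.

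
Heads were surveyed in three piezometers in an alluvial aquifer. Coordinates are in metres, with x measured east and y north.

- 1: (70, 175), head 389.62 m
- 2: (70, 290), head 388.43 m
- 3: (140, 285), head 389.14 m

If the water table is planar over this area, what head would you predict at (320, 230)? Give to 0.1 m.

391.4 m

Differences from 1: to 2 (Δx, Δy, Δh) = (0, 115, -1.19); to 3 = (70, 110, -0.48).
Determinant of the coordinate differences = 0·110 − 70·115 = -8050.
∂h/∂x = [(-1.19)·110 − (-0.48)·115] / -8050 = +0.009404
∂h/∂y = [0·(-0.48) − 70·(-1.19)] / -8050 = -0.01035
h(320, 230) = 389.62 + (+0.009404)·(250) + (-0.01035)·(55) = 389.62 +2.351 -0.569 = 391.402 m.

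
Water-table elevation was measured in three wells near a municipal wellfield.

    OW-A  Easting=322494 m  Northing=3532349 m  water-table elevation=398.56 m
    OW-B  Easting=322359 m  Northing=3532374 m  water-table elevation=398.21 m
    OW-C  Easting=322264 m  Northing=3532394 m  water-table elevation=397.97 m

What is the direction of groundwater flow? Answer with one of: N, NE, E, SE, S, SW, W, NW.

SW

Taking OW-A as reference: OW-B−OW-A = (-135, 25, -0.35); OW-C−OW-A = (-230, 45, -0.59).
Determinant of the coordinate differences = (-135)·45 − (-230)·25 = -325.
∂h/∂x = [(-0.35)·45 − (-0.59)·25] / -325 = +0.003077
∂h/∂y = [(-135)·(-0.59) − (-230)·(-0.35)] / -325 = +0.002615
Flow = −∇h = (-0.003077 east, -0.002615 north), which points southwest.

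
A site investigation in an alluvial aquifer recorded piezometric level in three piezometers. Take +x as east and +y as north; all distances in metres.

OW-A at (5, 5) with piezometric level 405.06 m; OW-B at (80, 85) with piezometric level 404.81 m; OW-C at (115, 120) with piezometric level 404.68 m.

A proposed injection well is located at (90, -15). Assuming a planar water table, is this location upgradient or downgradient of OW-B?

downgradient

Differences from OW-A: to OW-B (Δx, Δy, Δh) = (75, 80, -0.25); to OW-C = (110, 115, -0.38).
Determinant of the coordinate differences = 75·115 − 110·80 = -175.
∂h/∂x = [(-0.25)·115 − (-0.38)·80] / -175 = -0.009429
∂h/∂y = [75·(-0.38) − 110·(-0.25)] / -175 = +0.005714
Head at (90, -15) = 405.06 + (-0.009429)·(85) + (+0.005714)·(-20) = 404.14 m.
That is lower than the 404.81 m at OW-B, so the point is downgradient.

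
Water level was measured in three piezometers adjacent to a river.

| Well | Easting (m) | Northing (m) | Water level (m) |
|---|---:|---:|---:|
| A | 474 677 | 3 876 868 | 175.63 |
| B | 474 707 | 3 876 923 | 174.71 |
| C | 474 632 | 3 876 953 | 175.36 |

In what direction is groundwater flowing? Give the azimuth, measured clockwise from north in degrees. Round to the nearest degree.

Differences from A: to B (Δx, Δy, Δh) = (30, 55, -0.92); to C = (-45, 85, -0.27).
Solve a·Δx + b·Δy = Δh: det = 30·85 − (-45)·55 = 5025.
∂h/∂x = [(-0.92)·85 − (-0.27)·55] / 5025 = -0.01261
∂h/∂y = [30·(-0.27) − (-45)·(-0.92)] / 5025 = -0.009851
Flow direction (−∇h) has components (+0.01261 E, +0.009851 N).
Azimuth = atan2(E, N) = atan2(+0.01261, +0.009851) = 52.0° ≈ 052°.

052°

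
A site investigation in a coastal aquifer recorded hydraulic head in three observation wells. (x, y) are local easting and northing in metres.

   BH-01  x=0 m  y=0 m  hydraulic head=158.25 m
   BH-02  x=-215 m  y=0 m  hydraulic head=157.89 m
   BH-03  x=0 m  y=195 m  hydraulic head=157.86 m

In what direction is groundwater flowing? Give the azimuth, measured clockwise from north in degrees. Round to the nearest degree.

∂h/∂x = (157.89 − 158.25) / (-215 − 0) = +0.001674
∂h/∂y = (157.86 − 158.25) / (195 − 0) = -0.002000
Flow direction (−∇h) has components (-0.001674 E, +0.002000 N).
Azimuth = atan2(E, N) = atan2(-0.001674, +0.002000) = 320.1° ≈ 320°.

320°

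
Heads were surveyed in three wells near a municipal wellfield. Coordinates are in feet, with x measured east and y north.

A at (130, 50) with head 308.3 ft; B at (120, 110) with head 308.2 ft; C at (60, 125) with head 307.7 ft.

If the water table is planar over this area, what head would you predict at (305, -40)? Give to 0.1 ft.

309.8 ft

With h = a·x + b·y + c and A as origin, the differences give:
  (-10)·a + 60·b = -0.1
  (-70)·a + 75·b = -0.6
Eliminate b (×75 and ×60, subtract): 3450·a = 28.50 → a = ∂h/∂x = +0.008261
Back-substitute: b = ∂h/∂y = -0.0002899.
h(305, -40) = 308.3 + (+0.008261)·(175) + (-0.0002899)·(-90) = 308.3 +1.446 +0.026 = 309.772 ft.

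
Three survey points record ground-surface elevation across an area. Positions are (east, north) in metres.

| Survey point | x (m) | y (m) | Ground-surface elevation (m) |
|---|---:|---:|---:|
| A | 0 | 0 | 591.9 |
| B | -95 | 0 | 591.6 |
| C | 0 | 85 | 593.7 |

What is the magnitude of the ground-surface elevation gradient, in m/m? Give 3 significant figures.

∂z/∂x = (591.6 − 591.9) / (-95 − 0) = +0.003158
∂z/∂y = (593.7 − 591.9) / (85 − 0) = +0.02118
|∇f| = √(0.003158² + 0.02118²) = 0.02141 m/m

0.0214 m/m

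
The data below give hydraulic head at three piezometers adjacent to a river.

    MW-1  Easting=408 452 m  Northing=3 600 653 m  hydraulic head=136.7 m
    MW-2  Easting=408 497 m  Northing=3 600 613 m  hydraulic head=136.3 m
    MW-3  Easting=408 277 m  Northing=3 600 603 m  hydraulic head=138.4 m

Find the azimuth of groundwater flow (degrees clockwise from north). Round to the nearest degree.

086°

Taking MW-1 as reference: MW-2−MW-1 = (45, -40, -0.4); MW-3−MW-1 = (-175, -50, +1.7).
Solve a·Δx + b·Δy = Δh: det = 45·(-50) − (-175)·(-40) = -9250.
∂h/∂x = [(-0.4)·(-50) − (+1.7)·(-40)] / -9250 = -0.009514
∂h/∂y = [45·(+1.7) − (-175)·(-0.4)] / -9250 = -0.0007027
Flow direction (−∇h) has components (+0.009514 E, +0.0007027 N).
Azimuth = atan2(E, N) = atan2(+0.009514, +0.0007027) = 85.8° ≈ 086°.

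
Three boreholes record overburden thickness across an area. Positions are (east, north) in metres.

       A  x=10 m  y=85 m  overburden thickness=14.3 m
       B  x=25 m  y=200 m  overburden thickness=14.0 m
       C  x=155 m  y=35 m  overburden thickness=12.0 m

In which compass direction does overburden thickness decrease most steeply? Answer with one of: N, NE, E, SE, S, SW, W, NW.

Taking A as reference: B−A = (15, 115, -0.3); C−A = (145, -50, -2.3).
Determinant of the coordinate differences = 15·(-50) − 145·115 = -17425.
∂d/∂x = [(-0.3)·(-50) − (-2.3)·115] / -17425 = -0.01604
∂d/∂y = [15·(-2.3) − 145·(-0.3)] / -17425 = -0.0005165
Steepest decrease is along −∇f = (+0.01604 E, +0.0005165 N) → east.

E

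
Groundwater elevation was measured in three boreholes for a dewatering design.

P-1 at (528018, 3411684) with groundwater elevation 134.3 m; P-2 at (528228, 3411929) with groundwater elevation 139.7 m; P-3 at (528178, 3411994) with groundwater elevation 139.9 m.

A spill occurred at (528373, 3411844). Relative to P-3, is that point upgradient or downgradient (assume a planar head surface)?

upgradient

Differences from P-1: to P-2 (Δx, Δy, Δh) = (210, 245, +5.4); to P-3 = (160, 310, +5.6).
Solve a·Δx + b·Δy = Δh: det = 210·310 − 160·245 = 25900.
∂h/∂x = [(+5.4)·310 − (+5.6)·245] / 25900 = +0.01166
∂h/∂y = [210·(+5.6) − 160·(+5.4)] / 25900 = +0.01205
Head at (528373, 3411844) = 134.3 + (+0.01166)·(355) + (+0.01205)·(160) = 140.37 m.
That is higher than the 139.9 m at P-3, so the point is upgradient.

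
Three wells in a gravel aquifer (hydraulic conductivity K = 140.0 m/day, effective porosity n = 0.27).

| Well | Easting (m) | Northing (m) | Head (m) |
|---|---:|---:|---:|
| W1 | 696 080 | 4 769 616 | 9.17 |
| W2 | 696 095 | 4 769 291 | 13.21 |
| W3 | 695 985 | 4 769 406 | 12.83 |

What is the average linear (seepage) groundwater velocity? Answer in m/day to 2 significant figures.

With h = a·x + b·y + c and W1 as origin, the differences give:
  15·a + (-325)·b = +4.04
  (-95)·a + (-210)·b = +3.66
Eliminate b (×(-210) and ×(-325), subtract): -34025·a = 341.100 → a = ∂h/∂x = -0.01002
Back-substitute: b = ∂h/∂y = -0.01289.
|∇h| = √(-0.01002² + -0.01289²) = 0.01633
Seepage velocity v = K·i/n = 140.0 × 0.01633 / 0.27 = 8.467 m/day.

8.5 m/day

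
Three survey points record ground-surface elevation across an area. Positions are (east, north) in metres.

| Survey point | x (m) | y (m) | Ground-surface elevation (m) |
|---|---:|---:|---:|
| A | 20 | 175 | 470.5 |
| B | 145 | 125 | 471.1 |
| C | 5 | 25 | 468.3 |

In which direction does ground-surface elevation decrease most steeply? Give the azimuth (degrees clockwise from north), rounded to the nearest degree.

Three-point gradient (reference A): Δ to B = (125, -50, +0.6), Δ to C = (-15, -150, -2.2).
∂z/∂x = +0.01026, ∂z/∂y = +0.01364 (det = -19500).
Steepest decrease is along −∇f: components (-0.01026 E, -0.01364 N).
Azimuth = atan2(-0.01026, -0.01364) = 216.9° ≈ 217°.

217°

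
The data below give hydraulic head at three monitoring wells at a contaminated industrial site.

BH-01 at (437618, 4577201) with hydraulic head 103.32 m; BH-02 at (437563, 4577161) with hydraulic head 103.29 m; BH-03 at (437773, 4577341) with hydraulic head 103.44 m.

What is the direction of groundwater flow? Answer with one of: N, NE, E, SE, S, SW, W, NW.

S

Differences from BH-01: to BH-02 (Δx, Δy, Δh) = (-55, -40, -0.03); to BH-03 = (155, 140, +0.12).
Solve a·Δx + b·Δy = Δh: det = (-55)·140 − 155·(-40) = -1500.
∂h/∂x = [(-0.03)·140 − (+0.12)·(-40)] / -1500 = -0.0004000
∂h/∂y = [(-55)·(+0.12) − 155·(-0.03)] / -1500 = +0.001300
Flow = −∇h = (+0.0004000 east, -0.001300 north), which points south.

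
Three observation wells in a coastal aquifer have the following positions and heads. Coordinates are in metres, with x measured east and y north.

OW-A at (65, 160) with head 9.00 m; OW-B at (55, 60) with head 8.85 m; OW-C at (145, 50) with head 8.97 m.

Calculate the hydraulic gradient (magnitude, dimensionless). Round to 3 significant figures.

With h = a·x + b·y + c and OW-A as origin, the differences give:
  (-10)·a + (-100)·b = -0.15
  80·a + (-110)·b = -0.03
Eliminate b (×(-110) and ×(-100), subtract): 9100·a = 13.500 → a = ∂h/∂x = +0.001484
Back-substitute: b = ∂h/∂y = +0.001352.
|∇h| = √(0.001484² + 0.001352²) = 0.002008

0.00201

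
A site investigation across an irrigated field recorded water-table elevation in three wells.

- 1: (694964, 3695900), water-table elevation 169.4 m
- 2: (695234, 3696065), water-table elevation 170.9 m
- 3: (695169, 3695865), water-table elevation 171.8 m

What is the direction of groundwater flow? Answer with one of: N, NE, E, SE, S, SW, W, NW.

NW

With h = a·x + b·y + c and 1 as origin, the differences give:
  270·a + 165·b = +1.5
  205·a + (-35)·b = +2.4
Eliminate b (×(-35) and ×165, subtract): -43275·a = -448.50 → a = ∂h/∂x = +0.01036
Back-substitute: b = ∂h/∂y = -0.007868.
Flow = −∇h = (-0.01036 east, +0.007868 north), which points northwest.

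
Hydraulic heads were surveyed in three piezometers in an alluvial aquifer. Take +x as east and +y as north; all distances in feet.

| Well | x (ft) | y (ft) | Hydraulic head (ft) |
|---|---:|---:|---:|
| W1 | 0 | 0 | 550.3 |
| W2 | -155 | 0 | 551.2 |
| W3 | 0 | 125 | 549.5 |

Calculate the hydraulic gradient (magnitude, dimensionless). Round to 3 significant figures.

0.00864

∂h/∂x = (551.2 − 550.3) / (-155 − 0) = -0.005806
∂h/∂y = (549.5 − 550.3) / (125 − 0) = -0.006400
|∇h| = √(-0.005806² + -0.006400²) = 0.008641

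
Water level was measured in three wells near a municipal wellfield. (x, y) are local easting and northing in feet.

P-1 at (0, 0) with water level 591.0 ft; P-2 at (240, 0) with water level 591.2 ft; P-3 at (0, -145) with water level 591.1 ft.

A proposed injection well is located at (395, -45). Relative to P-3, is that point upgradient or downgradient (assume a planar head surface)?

∂h/∂x = (591.2 − 591.0) / (240 − 0) = +0.0008333
∂h/∂y = (591.1 − 591.0) / (-145 − 0) = -0.0006897
Head at (395, -45) = 591.0 + (+0.0008333)·(395) + (-0.0006897)·(-45) = 591.36 ft.
That is higher than the 591.1 ft at P-3, so the point is upgradient.

upgradient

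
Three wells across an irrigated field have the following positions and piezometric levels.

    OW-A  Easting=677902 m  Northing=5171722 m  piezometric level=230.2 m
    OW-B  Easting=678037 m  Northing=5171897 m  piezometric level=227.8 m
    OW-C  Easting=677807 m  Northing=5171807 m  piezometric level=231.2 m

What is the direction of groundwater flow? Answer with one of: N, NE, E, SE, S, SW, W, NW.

Taking OW-A as reference: OW-B−OW-A = (135, 175, -2.4); OW-C−OW-A = (-95, 85, +1.0).
Solve a·Δx + b·Δy = Δh: det = 135·85 − (-95)·175 = 28100.
∂h/∂x = [(-2.4)·85 − (+1.0)·175] / 28100 = -0.01349
∂h/∂y = [135·(+1.0) − (-95)·(-2.4)] / 28100 = -0.003310
Flow = −∇h = (+0.01349 east, +0.003310 north), which points east.

E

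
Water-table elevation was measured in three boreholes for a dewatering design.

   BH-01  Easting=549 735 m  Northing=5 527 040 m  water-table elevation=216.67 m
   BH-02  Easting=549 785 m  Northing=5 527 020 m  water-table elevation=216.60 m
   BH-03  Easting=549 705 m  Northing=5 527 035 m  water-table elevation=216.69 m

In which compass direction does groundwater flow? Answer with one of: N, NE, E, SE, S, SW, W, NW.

SE

Differences from BH-01: to BH-02 (Δx, Δy, Δh) = (50, -20, -0.07); to BH-03 = (-30, -5, +0.02).
Solve a·Δx + b·Δy = Δh: det = 50·(-5) − (-30)·(-20) = -850.
∂h/∂x = [(-0.07)·(-5) − (+0.02)·(-20)] / -850 = -0.0008824
∂h/∂y = [50·(+0.02) − (-30)·(-0.07)] / -850 = +0.001294
Flow = −∇h = (+0.0008824 east, -0.001294 north), which points southeast.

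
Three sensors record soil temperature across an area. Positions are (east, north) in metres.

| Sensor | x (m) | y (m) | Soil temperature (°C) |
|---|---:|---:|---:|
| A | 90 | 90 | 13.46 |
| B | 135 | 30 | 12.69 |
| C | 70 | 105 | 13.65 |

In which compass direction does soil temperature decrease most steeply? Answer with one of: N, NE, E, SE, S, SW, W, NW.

S

Taking A as reference: B−A = (45, -60, -0.77); C−A = (-20, 15, +0.19).
Determinant of the coordinate differences = 45·15 − (-20)·(-60) = -525.
∂T/∂x = [(-0.77)·15 − (+0.19)·(-60)] / -525 = +0.0002857
∂T/∂y = [45·(+0.19) − (-20)·(-0.77)] / -525 = +0.01305
Steepest decrease is along −∇f = (-0.0002857 E, -0.01305 N) → south.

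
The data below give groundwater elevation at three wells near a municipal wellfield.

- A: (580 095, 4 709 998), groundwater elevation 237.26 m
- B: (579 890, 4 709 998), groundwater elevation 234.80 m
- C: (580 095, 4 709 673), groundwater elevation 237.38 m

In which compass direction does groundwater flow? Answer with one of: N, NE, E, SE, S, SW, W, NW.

W

∂h/∂x = (234.80 − 237.26) / (579890 − 580095) = +0.01200
∂h/∂y = (237.38 − 237.26) / (4709673 − 4709998) = -0.0003692
Flow = −∇h = (-0.01200 east, +0.0003692 north), which points west.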